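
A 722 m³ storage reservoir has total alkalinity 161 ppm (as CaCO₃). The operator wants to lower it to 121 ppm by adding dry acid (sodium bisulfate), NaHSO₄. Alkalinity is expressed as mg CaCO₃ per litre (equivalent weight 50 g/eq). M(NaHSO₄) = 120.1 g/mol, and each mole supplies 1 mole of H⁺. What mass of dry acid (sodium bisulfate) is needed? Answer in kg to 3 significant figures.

Volume: 722 m³ = 722,000 L.
Alkalinity to neutralize: (161 − 121) = 40 mg/L as CaCO₃ × 722,000 L = 28,880 g as CaCO₃.
Equivalents of H⁺ required: 28,880 ÷ 50 g/eq = 577.6 eq = 577.6 mol NaHSO₄.
Mass of NaHSO₄: 577.6 × 120.1 = 69,370 g.

69.4 kg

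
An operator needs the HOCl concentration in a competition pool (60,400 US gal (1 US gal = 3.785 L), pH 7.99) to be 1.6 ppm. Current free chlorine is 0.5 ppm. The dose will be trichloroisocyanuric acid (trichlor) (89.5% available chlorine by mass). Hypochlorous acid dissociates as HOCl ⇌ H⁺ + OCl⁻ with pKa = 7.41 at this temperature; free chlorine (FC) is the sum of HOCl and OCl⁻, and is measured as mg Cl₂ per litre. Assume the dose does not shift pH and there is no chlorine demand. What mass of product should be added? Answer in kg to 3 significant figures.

1.83 kg

Volume: 60,400 US gal × 3.785 L/gal = 228,614 L.
[OCl⁻]/[HOCl] = 10^(pH − pKa) = 10^(7.99 − 7.41) = 3.802; fraction as HOCl = 1/(1 + 3.802) = 0.2083.
Free chlorine required for 1.6 ppm HOCl: 1.6 / 0.2083 = 7.683 ppm.
FC to add: 7.683 − 0.5 = 7.183 mg/L as Cl₂.
Cl₂ equivalent: 7.183 mg/L × 228,614 L = 1642 g.
Product at 89.5% available Cl: 1642 / 0.895 = 1835 g.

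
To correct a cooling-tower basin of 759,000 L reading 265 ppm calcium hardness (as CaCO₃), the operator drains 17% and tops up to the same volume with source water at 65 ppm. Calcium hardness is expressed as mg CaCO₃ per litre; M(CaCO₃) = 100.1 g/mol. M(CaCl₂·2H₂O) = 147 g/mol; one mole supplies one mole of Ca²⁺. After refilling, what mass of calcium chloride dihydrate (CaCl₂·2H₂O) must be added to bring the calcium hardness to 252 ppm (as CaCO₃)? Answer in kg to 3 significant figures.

23.4 kg

After draining 17% and refilling: 265 × 0.83 + 65 × 0.17 = 231 ppm.
Deficit to target: 252 − 231 = 21 mg/L.
As CaCO₃: 21 mg/L × 759,000 L = 15,940 g; ÷ 100.1 = 159.2 mol Ca²⁺.
Mass: 159.2 × 147 = 23,410 g.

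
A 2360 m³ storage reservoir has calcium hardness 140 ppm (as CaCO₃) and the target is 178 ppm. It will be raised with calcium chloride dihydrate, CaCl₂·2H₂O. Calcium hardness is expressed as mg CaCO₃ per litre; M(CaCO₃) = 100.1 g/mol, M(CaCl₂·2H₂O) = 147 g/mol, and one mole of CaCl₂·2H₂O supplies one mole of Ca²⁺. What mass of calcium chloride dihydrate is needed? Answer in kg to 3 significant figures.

Volume: 2360 m³ = 2,360,000 L.
Hardness to add: (178 − 140) = 38 mg/L as CaCO₃ × 2,360,000 L = 89,680 g as CaCO₃.
Moles of Ca²⁺ (1 mol Ca²⁺ ≡ 1 mol CaCO₃): 89,680 / 100.1 g/mol = 895.9 mol.
Mass of CaCl₂·2H₂O: 895.9 × 147 = 131,700 g.

132 kg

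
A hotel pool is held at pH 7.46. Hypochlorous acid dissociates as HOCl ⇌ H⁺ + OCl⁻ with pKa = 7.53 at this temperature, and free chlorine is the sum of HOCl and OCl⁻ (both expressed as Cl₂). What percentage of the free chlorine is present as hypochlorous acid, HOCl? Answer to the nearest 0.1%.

[OCl⁻]/[HOCl] = 10^(pH − pKa) = 10^(7.46 − 7.53) = 10^-0.07 = 0.8511.
Fraction as HOCl = 1 / (1 + 0.8511) = 0.5402.

54.0%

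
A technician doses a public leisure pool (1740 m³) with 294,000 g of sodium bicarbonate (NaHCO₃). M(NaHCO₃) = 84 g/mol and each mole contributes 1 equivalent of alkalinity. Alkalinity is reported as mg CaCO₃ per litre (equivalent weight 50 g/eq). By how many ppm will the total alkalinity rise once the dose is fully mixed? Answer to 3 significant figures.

101 ppm

Volume: 1740 m³ = 1,740,000 L.
Moles of NaHCO₃: 294,000 g ÷ 84 g/mol = 3500 mol → 3500 eq of alkalinity.
As CaCO₃: 3500 eq × 50 g/eq = 175,000 g.
Rise: 175,000 g / 1,740,000 L × 1000 = 100.6 mg/L.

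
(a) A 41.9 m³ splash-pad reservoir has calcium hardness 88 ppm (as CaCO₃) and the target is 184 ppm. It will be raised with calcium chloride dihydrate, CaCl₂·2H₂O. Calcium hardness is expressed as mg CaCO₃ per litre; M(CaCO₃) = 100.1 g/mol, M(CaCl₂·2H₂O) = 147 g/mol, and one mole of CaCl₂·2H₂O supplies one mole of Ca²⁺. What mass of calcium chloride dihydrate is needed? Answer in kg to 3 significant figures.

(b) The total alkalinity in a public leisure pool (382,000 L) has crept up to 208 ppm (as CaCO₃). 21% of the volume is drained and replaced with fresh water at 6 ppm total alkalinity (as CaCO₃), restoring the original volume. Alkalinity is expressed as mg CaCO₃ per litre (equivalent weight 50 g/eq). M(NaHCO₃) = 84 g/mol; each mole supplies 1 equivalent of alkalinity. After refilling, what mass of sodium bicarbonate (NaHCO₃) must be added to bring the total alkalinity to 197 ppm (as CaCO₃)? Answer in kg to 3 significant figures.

(a) 5.91 kg; (b) 20.2 kg

(a) Volume: 41.9 m³ = 41,900 L.
(a) Hardness to add: (184 − 88) = 96 mg/L as CaCO₃ × 41,900 L = 4022 g as CaCO₃.
(a) Moles of Ca²⁺ (1 mol Ca²⁺ ≡ 1 mol CaCO₃): 4022 / 100.1 g/mol = 40.18 mol.
(a) Mass of CaCl₂·2H₂O: 40.18 × 147 = 5907 g.

(b) After draining 21% and refilling: 208 × 0.79 + 6 × 0.21 = 165.58 ppm.
(b) Deficit to target: 197 − 165.58 = 31.42 mg/L.
(b) As CaCO₃: 31.42 mg/L × 382,000 L = 12,000 g; ÷ 50 g/eq ÷ 1 = 240 mol NaHCO₃.
(b) Mass: 240 × 84 = 20,160 g.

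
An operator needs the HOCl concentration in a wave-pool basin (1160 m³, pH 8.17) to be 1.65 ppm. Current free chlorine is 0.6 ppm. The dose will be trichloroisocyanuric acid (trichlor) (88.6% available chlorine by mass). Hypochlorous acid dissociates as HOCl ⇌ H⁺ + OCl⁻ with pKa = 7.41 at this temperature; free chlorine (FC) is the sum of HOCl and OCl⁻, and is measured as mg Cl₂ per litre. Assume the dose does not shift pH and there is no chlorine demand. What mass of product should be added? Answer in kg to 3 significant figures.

13.8 kg

Volume: 1160 m³ = 1,160,000 L.
[OCl⁻]/[HOCl] = 10^(pH − pKa) = 10^(8.17 − 7.41) = 5.754; fraction as HOCl = 1/(1 + 5.754) = 0.1481.
Free chlorine required for 1.65 ppm HOCl: 1.65 / 0.1481 = 11.14 ppm.
FC to add: 11.14 − 0.6 = 10.54 mg/L as Cl₂.
Cl₂ equivalent: 10.54 mg/L × 1,160,000 L = 12,230 g.
Product at 88.6% available Cl: 12,230 / 0.886 = 13,810 g.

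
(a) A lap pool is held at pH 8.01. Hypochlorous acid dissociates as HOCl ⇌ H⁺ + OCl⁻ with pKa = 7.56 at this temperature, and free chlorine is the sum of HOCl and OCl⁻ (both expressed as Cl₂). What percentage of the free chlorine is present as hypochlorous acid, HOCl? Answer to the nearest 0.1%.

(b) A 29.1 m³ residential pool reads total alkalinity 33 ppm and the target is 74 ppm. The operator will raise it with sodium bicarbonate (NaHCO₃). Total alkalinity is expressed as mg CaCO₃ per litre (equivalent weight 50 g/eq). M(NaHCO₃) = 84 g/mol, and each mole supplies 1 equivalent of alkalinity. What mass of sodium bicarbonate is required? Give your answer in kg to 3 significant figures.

(a) [OCl⁻]/[HOCl] = 10^(pH − pKa) = 10^(8.01 − 7.56) = 10^0.45 = 2.818.
(a) Fraction as HOCl = 1 / (1 + 2.818) = 0.2619.

(b) Volume: 29.1 m³ = 29,100 L.
(b) Alkalinity to add: (74 − 33) = 41 mg/L as CaCO₃ × 29,100 L = 1193 g as CaCO₃.
(b) Equivalents: 1193 g ÷ 50 g/eq = 23.86 eq.
(b) NaHCO₃ supplies 1 eq per mole → 23.86 mol.
(b) Mass: 23.86 mol × 84 g/mol = 2004 g.

(a) 26.2%; (b) 2.00 kg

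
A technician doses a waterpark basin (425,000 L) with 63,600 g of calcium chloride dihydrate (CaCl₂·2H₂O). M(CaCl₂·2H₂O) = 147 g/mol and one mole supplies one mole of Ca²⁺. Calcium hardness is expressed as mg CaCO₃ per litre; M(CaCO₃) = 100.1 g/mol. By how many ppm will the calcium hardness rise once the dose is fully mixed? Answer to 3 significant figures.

102 ppm

Moles of Ca²⁺: 63,600 g ÷ 147 g/mol = 432.7 mol.
As CaCO₃: 432.7 mol × 100.1 g/mol = 43,310 g.
Rise: 43,310 g / 425,000 L × 1000 = 101.9 mg/L.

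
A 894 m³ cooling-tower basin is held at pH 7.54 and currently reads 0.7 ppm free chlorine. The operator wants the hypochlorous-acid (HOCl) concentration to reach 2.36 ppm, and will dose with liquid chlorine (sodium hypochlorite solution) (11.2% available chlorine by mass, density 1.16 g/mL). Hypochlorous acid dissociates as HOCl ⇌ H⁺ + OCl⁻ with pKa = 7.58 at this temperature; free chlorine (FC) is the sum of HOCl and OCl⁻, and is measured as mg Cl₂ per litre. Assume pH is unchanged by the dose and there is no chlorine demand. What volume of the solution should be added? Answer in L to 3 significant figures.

26.2 L

Volume: 894 m³ = 894,000 L.
[OCl⁻]/[HOCl] = 10^(pH − pKa) = 10^(7.54 − 7.58) = 0.912; fraction as HOCl = 1/(1 + 0.912) = 0.523.
Free chlorine required for 2.36 ppm HOCl: 2.36 / 0.523 = 4.512 ppm.
FC to add: 4.512 − 0.7 = 3.812 mg/L as Cl₂.
Cl₂ equivalent: 3.812 mg/L × 894,000 L = 3408 g.
Product at 11.2% available Cl: 3408 / 0.112 = 30,430 g.
Volume: 30,430 g ÷ 1.16 g/mL = 26,230 mL.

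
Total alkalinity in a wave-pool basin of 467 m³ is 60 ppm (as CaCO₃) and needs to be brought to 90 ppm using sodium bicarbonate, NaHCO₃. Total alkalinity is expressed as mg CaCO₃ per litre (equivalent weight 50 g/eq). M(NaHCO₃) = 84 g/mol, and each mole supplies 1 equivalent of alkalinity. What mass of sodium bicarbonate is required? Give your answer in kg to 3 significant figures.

Volume: 467 m³ = 467,000 L.
Alkalinity to add: (90 − 60) = 30 mg/L as CaCO₃ × 467,000 L = 14,010 g as CaCO₃.
Equivalents: 14,010 g ÷ 50 g/eq = 280.2 eq.
NaHCO₃ supplies 1 eq per mole → 280.2 mol.
Mass: 280.2 mol × 84 g/mol = 23,540 g.

23.5 kg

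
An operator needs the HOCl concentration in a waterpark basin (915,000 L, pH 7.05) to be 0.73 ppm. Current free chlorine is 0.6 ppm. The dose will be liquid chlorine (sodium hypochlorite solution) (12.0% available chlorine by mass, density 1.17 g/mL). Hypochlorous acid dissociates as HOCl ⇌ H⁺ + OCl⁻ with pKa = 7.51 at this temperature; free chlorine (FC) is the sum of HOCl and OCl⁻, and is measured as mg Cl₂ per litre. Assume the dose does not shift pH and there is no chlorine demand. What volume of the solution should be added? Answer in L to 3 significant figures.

[OCl⁻]/[HOCl] = 10^(pH − pKa) = 10^(7.05 − 7.51) = 0.3467; fraction as HOCl = 1/(1 + 0.3467) = 0.7425.
Free chlorine required for 0.73 ppm HOCl: 0.73 / 0.7425 = 0.9831 ppm.
FC to add: 0.9831 − 0.6 = 0.3831 mg/L as Cl₂.
Cl₂ equivalent: 0.3831 mg/L × 915,000 L = 350.6 g.
Product at 12.0% available Cl: 350.6 / 0.12 = 2921 g.
Volume: 2921 g ÷ 1.17 g/mL = 2497 mL.

2.50 L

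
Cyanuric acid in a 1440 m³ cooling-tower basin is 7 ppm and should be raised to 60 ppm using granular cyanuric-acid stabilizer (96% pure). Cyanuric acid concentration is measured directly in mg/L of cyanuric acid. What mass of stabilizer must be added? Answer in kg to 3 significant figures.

79.5 kg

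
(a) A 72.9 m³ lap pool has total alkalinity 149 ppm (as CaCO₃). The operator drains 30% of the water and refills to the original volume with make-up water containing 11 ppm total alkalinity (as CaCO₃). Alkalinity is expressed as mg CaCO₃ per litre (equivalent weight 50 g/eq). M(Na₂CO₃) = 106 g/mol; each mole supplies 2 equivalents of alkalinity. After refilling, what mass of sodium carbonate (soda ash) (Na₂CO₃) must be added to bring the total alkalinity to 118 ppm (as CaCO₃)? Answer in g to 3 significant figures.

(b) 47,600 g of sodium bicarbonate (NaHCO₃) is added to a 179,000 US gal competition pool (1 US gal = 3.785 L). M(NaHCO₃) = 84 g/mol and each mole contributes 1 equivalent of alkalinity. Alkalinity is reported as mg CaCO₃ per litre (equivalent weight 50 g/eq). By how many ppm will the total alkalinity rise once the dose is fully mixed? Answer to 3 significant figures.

(a) 804 g; (b) 41.8 ppm

(a) Volume: 72.9 m³ = 72,900 L.
(a) After draining 30% and refilling: 149 × 0.70 + 11 × 0.30 = 107.6 ppm.
(a) Deficit to target: 118 − 107.6 = 10.4 mg/L.
(a) As CaCO₃: 10.4 mg/L × 72,900 L = 758.2 g; ÷ 50 g/eq ÷ 2 = 7.582 mol Na₂CO₃.
(a) Mass: 7.582 × 106 = 803.6 g.

(b) Volume: 179,000 US gal × 3.785 L/gal = 677,515 L.
(b) Moles of NaHCO₃: 47,600 g ÷ 84 g/mol = 566.7 mol → 566.7 eq of alkalinity.
(b) As CaCO₃: 566.7 eq × 50 g/eq = 28,330 g.
(b) Rise: 28,330 g / 677,515 L × 1000 = 41.82 mg/L.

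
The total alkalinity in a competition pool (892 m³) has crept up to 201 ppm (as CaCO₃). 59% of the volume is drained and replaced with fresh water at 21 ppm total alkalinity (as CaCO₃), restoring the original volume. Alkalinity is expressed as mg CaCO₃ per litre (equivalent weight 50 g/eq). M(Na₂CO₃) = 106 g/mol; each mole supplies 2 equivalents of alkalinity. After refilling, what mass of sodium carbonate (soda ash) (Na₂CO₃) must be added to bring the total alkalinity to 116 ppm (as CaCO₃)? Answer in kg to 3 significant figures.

20.0 kg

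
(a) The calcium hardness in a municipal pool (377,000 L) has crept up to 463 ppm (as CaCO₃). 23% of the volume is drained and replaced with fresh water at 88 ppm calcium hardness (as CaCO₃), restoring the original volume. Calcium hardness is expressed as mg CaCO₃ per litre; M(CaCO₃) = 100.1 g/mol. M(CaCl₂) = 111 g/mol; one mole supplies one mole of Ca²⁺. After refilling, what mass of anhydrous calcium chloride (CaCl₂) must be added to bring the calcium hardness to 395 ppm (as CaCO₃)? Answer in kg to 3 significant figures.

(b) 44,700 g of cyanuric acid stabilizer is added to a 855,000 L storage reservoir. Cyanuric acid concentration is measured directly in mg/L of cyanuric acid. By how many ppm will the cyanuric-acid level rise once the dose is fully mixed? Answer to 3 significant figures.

(a) 7.63 kg; (b) 52.3 ppm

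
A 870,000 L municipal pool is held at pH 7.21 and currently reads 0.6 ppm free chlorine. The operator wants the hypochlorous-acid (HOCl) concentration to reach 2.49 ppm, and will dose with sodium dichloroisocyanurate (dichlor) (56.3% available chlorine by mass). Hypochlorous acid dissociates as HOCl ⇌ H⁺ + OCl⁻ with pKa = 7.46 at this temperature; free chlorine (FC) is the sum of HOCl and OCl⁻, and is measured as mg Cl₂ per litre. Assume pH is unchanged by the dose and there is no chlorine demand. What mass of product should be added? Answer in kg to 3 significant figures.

5.08 kg

[OCl⁻]/[HOCl] = 10^(pH − pKa) = 10^(7.21 − 7.46) = 0.5623; fraction as HOCl = 1/(1 + 0.5623) = 0.6401.
Free chlorine required for 2.49 ppm HOCl: 2.49 / 0.6401 = 3.89 ppm.
FC to add: 3.89 − 0.6 = 3.29 mg/L as Cl₂.
Cl₂ equivalent: 3.29 mg/L × 870,000 L = 2863 g.
Product at 56.3% available Cl: 2863 / 0.563 = 5084 g.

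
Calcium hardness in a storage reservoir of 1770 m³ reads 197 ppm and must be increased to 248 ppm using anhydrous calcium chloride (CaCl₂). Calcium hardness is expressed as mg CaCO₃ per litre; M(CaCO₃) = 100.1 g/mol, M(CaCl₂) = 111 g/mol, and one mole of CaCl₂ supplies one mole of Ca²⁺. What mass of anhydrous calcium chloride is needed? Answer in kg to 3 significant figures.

100 kg

Volume: 1770 m³ = 1,770,000 L.
Hardness to add: (248 − 197) = 51 mg/L as CaCO₃ × 1,770,000 L = 90,270 g as CaCO₃.
Moles of Ca²⁺ (1 mol Ca²⁺ ≡ 1 mol CaCO₃): 90,270 / 100.1 g/mol = 901.8 mol.
Mass of CaCl₂: 901.8 × 111 = 100,100 g.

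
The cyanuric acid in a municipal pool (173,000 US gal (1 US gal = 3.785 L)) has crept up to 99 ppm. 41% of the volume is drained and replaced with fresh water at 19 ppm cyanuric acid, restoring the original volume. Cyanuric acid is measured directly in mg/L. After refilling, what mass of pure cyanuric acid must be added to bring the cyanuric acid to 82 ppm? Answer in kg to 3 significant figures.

10.3 kg

Volume: 173,000 US gal × 3.785 L/gal = 654,805 L.
After draining 41% and refilling: 99 × 0.59 + 19 × 0.41 = 66.2 ppm.
Deficit to target: 82 − 66.2 = 15.8 mg/L.
Mass: 15.8 mg/L × 654,805 L = 10,350 g cyanuric acid.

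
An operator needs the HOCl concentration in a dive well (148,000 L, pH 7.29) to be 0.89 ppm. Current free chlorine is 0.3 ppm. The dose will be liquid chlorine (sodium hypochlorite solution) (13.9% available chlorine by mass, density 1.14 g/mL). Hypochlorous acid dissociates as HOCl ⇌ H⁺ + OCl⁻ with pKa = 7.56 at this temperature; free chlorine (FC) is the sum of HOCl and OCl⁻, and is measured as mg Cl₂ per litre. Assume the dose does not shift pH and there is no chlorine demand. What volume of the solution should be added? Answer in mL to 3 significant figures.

997 mL

[OCl⁻]/[HOCl] = 10^(pH − pKa) = 10^(7.29 − 7.56) = 0.537; fraction as HOCl = 1/(1 + 0.537) = 0.6506.
Free chlorine required for 0.89 ppm HOCl: 0.89 / 0.6506 = 1.368 ppm.
FC to add: 1.368 − 0.3 = 1.068 mg/L as Cl₂.
Cl₂ equivalent: 1.068 mg/L × 148,000 L = 158.1 g.
Product at 13.9% available Cl: 158.1 / 0.139 = 1137 g.
Volume: 1137 g ÷ 1.14 g/mL = 997.5 mL.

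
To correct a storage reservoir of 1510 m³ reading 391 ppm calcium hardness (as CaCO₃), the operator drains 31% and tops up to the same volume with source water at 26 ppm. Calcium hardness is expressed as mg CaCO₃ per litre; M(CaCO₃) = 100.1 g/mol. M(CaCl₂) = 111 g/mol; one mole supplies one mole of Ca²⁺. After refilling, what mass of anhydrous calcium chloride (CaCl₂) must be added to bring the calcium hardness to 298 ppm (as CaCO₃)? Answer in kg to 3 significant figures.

33.7 kg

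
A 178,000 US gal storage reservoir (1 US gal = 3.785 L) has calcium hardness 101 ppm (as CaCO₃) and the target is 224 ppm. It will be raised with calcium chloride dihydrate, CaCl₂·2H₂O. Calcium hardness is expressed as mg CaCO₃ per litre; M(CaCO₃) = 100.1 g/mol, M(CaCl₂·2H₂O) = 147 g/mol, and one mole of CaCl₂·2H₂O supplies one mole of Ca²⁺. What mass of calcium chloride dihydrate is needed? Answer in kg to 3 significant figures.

Volume: 178,000 US gal × 3.785 L/gal = 673,730 L.
Hardness to add: (224 − 101) = 123 mg/L as CaCO₃ × 673,730 L = 82,870 g as CaCO₃.
Moles of Ca²⁺ (1 mol Ca²⁺ ≡ 1 mol CaCO₃): 82,870 / 100.1 g/mol = 827.9 mol.
Mass of CaCl₂·2H₂O: 827.9 × 147 = 121,700 g.

122 kg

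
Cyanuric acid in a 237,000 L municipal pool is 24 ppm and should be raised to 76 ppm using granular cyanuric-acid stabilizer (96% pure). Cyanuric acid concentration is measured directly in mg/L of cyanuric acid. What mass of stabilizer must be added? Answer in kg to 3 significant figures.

CYA to add: (76 − 24) = 52 mg/L × 237,000 L = 12,320 g cyanuric acid.
At 96% purity: 12,320 / 0.96 = 12,840 g product.

12.8 kg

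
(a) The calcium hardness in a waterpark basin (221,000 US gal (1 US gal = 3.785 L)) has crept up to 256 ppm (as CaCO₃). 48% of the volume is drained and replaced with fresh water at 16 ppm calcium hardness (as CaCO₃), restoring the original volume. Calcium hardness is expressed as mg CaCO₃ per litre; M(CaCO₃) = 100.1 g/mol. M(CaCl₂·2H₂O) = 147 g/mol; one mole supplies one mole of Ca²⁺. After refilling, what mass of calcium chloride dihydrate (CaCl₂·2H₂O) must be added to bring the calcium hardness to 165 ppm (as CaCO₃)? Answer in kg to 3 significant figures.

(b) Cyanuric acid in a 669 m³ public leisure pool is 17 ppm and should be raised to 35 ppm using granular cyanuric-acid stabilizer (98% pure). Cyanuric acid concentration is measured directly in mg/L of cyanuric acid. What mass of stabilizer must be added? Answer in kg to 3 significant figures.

(a) 29.7 kg; (b) 12.3 kg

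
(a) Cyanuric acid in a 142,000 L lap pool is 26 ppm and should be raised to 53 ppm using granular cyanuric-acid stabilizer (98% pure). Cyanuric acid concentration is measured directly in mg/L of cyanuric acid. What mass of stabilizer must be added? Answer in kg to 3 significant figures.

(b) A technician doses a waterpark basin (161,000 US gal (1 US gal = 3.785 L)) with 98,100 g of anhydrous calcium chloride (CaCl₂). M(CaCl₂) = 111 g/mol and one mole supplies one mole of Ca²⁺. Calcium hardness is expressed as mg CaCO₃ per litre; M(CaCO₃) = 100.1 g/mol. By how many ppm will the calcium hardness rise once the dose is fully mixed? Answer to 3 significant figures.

(a) CYA to add: (53 − 26) = 27 mg/L × 142,000 L = 3834 g cyanuric acid.
(a) At 98% purity: 3834 / 0.98 = 3912 g product.

(b) Volume: 161,000 US gal × 3.785 L/gal = 609,385 L.
(b) Moles of Ca²⁺: 98,100 g ÷ 111 g/mol = 883.8 mol.
(b) As CaCO₃: 883.8 mol × 100.1 g/mol = 88,470 g.
(b) Rise: 88,470 g / 609,385 L × 1000 = 145.2 mg/L.

(a) 3.91 kg; (b) 145 ppm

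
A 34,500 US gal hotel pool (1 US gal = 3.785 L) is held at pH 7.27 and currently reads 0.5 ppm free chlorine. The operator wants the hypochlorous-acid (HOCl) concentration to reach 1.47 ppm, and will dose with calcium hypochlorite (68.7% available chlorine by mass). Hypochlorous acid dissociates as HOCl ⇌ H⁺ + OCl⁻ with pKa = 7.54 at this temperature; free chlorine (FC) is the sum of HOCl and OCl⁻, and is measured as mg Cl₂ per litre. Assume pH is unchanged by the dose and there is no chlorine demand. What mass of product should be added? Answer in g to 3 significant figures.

334 g

Volume: 34,500 US gal × 3.785 L/gal = 130,582 L.
[OCl⁻]/[HOCl] = 10^(pH − pKa) = 10^(7.27 − 7.54) = 0.537; fraction as HOCl = 1/(1 + 0.537) = 0.6506.
Free chlorine required for 1.47 ppm HOCl: 1.47 / 0.6506 = 2.259 ppm.
FC to add: 2.259 − 0.5 = 1.759 mg/L as Cl₂.
Cl₂ equivalent: 1.759 mg/L × 130,582 L = 229.8 g.
Product at 68.7% available Cl: 229.8 / 0.687 = 334.4 g.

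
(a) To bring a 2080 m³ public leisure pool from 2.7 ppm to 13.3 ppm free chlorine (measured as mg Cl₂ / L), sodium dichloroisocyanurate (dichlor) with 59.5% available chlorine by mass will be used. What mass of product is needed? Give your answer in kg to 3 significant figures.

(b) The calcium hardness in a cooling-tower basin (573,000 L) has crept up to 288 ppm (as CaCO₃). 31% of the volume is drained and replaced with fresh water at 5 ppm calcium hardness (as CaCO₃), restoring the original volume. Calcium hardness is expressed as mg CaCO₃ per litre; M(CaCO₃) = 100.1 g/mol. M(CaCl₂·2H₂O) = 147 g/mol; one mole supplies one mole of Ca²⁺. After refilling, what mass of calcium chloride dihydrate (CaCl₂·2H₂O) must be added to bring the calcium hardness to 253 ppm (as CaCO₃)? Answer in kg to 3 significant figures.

(a) 37.1 kg; (b) 44.4 kg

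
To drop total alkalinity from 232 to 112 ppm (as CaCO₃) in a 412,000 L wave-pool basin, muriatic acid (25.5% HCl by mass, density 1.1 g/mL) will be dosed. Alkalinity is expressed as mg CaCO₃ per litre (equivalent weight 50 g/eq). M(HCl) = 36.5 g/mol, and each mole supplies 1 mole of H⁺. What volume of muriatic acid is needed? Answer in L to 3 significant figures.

Alkalinity to neutralize: (232 − 112) = 120 mg/L as CaCO₃ × 412,000 L = 49,440 g as CaCO₃.
Equivalents of H⁺ required: 49,440 ÷ 50 g/eq = 988.8 eq = 988.8 mol HCl.
Mass of HCl: 988.8 × 36.5 = 36,090 g.
Mass of 25.5% solution: 36,090 / 0.255 = 141,500 g.
Volume: 141,500 g ÷ 1.1 g/mL = 128,700 mL.

129 L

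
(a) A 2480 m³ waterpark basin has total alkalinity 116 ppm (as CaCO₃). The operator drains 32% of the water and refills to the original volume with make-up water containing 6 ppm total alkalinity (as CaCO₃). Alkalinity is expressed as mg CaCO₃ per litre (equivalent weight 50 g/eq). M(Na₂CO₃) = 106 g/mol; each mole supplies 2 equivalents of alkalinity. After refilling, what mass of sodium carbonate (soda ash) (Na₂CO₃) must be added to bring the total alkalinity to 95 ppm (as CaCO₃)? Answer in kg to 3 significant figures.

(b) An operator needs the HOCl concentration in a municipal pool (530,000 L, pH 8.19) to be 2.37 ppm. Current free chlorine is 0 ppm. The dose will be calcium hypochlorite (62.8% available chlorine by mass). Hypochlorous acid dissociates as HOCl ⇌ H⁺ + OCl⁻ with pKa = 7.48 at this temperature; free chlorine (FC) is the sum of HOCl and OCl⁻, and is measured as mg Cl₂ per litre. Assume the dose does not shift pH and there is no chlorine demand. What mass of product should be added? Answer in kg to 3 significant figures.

(a) Volume: 2480 m³ = 2,480,000 L.
(a) After draining 32% and refilling: 116 × 0.68 + 6 × 0.32 = 80.8 ppm.
(a) Deficit to target: 95 − 80.8 = 14.2 mg/L.
(a) As CaCO₃: 14.2 mg/L × 2,480,000 L = 35,220 g; ÷ 50 g/eq ÷ 2 = 352.2 mol Na₂CO₃.
(a) Mass: 352.2 × 106 = 37,330 g.

(b) [OCl⁻]/[HOCl] = 10^(pH − pKa) = 10^(8.19 − 7.48) = 5.129; fraction as HOCl = 1/(1 + 5.129) = 0.1632.
(b) Free chlorine required for 2.37 ppm HOCl: 2.37 / 0.1632 = 14.52 ppm.
(b) FC to add: 14.52 − 0 = 14.52 mg/L as Cl₂.
(b) Cl₂ equivalent: 14.52 mg/L × 530,000 L = 7698 g.
(b) Product at 62.8% available Cl: 7698 / 0.628 = 12,260 g.

(a) 37.3 kg; (b) 12.3 kg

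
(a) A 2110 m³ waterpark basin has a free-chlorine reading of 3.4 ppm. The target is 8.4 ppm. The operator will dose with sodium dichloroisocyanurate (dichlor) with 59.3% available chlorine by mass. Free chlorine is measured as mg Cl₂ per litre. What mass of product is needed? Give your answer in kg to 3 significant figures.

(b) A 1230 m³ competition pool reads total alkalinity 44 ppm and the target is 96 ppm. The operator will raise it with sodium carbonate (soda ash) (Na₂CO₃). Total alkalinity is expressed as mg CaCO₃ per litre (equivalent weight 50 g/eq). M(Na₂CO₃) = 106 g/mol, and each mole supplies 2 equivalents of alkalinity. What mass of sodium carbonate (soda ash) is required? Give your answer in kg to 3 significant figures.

(a) 17.8 kg; (b) 67.8 kg

(a) Volume: 2110 m³ = 2,110,000 L.
(a) Chlorine deficit: 8.4 − 3.4 = 5 ppm = 5 mg/L as Cl₂.
(a) Cl₂ equivalent needed: 5 mg/L × 2,110,000 L = 10,550,000 mg = 10,550 g.
(a) Product at 59.3% available chlorine: 10,550 / 0.593 = 17,790 g.

(b) Volume: 1230 m³ = 1,230,000 L.
(b) Alkalinity to add: (96 − 44) = 52 mg/L as CaCO₃ × 1,230,000 L = 63,960 g as CaCO₃.
(b) Equivalents: 63,960 g ÷ 50 g/eq = 1279 eq.
(b) Each mole of Na₂CO₃ supplies 2 eq, so 1279 / 2 = 639.6 mol.
(b) Mass: 639.6 mol × 106 g/mol = 67,800 g.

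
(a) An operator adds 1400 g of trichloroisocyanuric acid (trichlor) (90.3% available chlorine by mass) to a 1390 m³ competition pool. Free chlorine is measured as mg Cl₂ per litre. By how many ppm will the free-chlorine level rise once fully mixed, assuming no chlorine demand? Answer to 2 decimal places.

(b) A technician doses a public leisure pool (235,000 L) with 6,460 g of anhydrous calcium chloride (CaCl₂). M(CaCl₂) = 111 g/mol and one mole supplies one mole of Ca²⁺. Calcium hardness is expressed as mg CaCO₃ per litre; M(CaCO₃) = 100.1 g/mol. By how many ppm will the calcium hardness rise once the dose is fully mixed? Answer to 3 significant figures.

(a) 0.91 ppm; (b) 24.8 ppm

(a) Volume: 1390 m³ = 1,390,000 L.
(a) Available chlorine delivered: 1400 g × 0.903 = 1264 g as Cl₂.
(a) Concentration rise: 1264 g / 1,390,000 L = 0.9095 mg/L = 0.91 ppm.

(b) Moles of Ca²⁺: 6,460 g ÷ 111 g/mol = 58.2 mol.
(b) As CaCO₃: 58.2 mol × 100.1 g/mol = 5826 g.
(b) Rise: 5826 g / 235,000 L × 1000 = 24.79 mg/L.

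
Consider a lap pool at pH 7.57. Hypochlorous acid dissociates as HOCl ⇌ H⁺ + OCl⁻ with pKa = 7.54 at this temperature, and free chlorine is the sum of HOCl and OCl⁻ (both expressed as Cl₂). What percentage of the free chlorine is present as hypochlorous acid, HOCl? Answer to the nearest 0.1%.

48.3%

[OCl⁻]/[HOCl] = 10^(pH − pKa) = 10^(7.57 − 7.54) = 10^0.03 = 1.072.
Fraction as HOCl = 1 / (1 + 1.072) = 0.4827.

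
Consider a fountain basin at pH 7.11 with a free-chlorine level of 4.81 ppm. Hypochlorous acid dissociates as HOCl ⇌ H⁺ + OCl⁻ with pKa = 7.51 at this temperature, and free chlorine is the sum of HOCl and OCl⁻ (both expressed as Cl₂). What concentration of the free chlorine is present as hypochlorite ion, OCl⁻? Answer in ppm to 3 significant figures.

[OCl⁻]/[HOCl] = 10^(pH − pKa) = 10^(7.11 − 7.51) = 10^-0.40 = 0.3981.
Fraction as HOCl = 1 / (1 + 0.3981) = 0.7153.
OCl⁻ = (1 − 0.7153) × 4.81 ppm = 1.37 ppm.

1.37 ppm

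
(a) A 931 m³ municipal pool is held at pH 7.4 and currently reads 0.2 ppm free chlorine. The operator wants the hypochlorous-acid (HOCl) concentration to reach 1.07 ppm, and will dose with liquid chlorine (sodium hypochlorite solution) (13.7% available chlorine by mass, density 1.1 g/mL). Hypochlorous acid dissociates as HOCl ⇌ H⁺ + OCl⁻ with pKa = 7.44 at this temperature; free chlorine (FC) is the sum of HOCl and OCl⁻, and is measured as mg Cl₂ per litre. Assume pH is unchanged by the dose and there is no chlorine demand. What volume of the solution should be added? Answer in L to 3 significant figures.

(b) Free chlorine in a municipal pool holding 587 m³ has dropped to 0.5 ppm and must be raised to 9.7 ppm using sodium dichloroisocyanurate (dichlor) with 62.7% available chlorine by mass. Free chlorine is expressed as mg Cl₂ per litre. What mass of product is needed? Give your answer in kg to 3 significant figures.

(a) 11.4 L; (b) 8.61 kg

(a) Volume: 931 m³ = 931,000 L.
(a) [OCl⁻]/[HOCl] = 10^(pH − pKa) = 10^(7.4 − 7.44) = 0.912; fraction as HOCl = 1/(1 + 0.912) = 0.523.
(a) Free chlorine required for 1.07 ppm HOCl: 1.07 / 0.523 = 2.046 ppm.
(a) FC to add: 2.046 − 0.2 = 1.846 mg/L as Cl₂.
(a) Cl₂ equivalent: 1.846 mg/L × 931,000 L = 1718 g.
(a) Product at 13.7% available Cl: 1718 / 0.137 = 12,540 g.
(a) Volume: 12,540 g ÷ 1.1 g/mL = 11,400 mL.

(b) Volume: 587 m³ = 587,000 L.
(b) Chlorine deficit: 9.7 − 0.5 = 9.2 ppm = 9.2 mg/L as Cl₂.
(b) Cl₂ equivalent needed: 9.2 mg/L × 587,000 L = 5,400,000 mg = 5400 g.
(b) Product at 62.7% available chlorine: 5400 / 0.627 = 8613 g.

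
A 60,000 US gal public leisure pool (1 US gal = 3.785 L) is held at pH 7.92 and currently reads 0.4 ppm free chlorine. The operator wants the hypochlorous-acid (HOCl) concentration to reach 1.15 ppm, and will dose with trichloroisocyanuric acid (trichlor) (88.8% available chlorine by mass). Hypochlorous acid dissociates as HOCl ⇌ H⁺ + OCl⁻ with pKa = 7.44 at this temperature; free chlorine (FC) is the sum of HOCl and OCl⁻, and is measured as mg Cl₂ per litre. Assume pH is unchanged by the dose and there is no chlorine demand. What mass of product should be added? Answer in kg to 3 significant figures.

1.08 kg

Volume: 60,000 US gal × 3.785 L/gal = 227,100 L.
[OCl⁻]/[HOCl] = 10^(pH − pKa) = 10^(7.92 − 7.44) = 3.02; fraction as HOCl = 1/(1 + 3.02) = 0.2488.
Free chlorine required for 1.15 ppm HOCl: 1.15 / 0.2488 = 4.623 ppm.
FC to add: 4.623 − 0.4 = 4.223 mg/L as Cl₂.
Cl₂ equivalent: 4.223 mg/L × 227,100 L = 959 g.
Product at 88.8% available Cl: 959 / 0.888 = 1080 g.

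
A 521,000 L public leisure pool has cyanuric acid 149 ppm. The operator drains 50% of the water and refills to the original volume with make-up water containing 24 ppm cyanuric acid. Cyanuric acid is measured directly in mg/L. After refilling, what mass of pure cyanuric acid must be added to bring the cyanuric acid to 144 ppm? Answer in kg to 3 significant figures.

30.0 kg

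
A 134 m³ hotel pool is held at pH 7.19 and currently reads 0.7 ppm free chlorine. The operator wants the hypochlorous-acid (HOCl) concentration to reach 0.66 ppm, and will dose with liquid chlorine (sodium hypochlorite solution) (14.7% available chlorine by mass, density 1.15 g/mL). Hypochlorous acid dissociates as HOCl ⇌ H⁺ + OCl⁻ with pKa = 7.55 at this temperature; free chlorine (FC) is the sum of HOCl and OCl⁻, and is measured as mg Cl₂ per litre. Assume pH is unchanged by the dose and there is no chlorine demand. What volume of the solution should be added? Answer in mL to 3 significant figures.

197 mL

Volume: 134 m³ = 134,000 L.
[OCl⁻]/[HOCl] = 10^(pH − pKa) = 10^(7.19 − 7.55) = 0.4365; fraction as HOCl = 1/(1 + 0.4365) = 0.6961.
Free chlorine required for 0.66 ppm HOCl: 0.66 / 0.6961 = 0.9481 ppm.
FC to add: 0.9481 − 0.7 = 0.2481 mg/L as Cl₂.
Cl₂ equivalent: 0.2481 mg/L × 134,000 L = 33.25 g.
Product at 14.7% available Cl: 33.25 / 0.147 = 226.2 g.
Volume: 226.2 g ÷ 1.15 g/mL = 196.7 mL.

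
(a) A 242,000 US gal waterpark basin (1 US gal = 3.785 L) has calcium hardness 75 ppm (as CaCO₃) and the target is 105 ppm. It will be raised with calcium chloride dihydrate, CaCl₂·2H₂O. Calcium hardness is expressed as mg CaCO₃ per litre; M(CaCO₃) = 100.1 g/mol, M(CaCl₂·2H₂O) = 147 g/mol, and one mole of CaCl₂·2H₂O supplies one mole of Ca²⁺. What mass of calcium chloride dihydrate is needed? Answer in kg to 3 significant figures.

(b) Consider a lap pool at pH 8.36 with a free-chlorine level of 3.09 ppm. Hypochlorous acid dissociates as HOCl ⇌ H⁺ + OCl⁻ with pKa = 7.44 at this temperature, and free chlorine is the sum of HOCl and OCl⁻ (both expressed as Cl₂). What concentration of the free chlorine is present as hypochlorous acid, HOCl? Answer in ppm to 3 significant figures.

(a) Volume: 242,000 US gal × 3.785 L/gal = 915,970 L.
(a) Hardness to add: (105 − 75) = 30 mg/L as CaCO₃ × 915,970 L = 27,480 g as CaCO₃.
(a) Moles of Ca²⁺ (1 mol Ca²⁺ ≡ 1 mol CaCO₃): 27,480 / 100.1 g/mol = 274.5 mol.
(a) Mass of CaCl₂·2H₂O: 274.5 × 147 = 40,350 g.

(b) [OCl⁻]/[HOCl] = 10^(pH − pKa) = 10^(8.36 − 7.44) = 10^0.92 = 8.318.
(b) Fraction as HOCl = 1 / (1 + 8.318) = 0.1073.
(b) HOCl = 0.1073 × 3.09 ppm = 0.3316 ppm.

(a) 40.4 kg; (b) 0.332 ppm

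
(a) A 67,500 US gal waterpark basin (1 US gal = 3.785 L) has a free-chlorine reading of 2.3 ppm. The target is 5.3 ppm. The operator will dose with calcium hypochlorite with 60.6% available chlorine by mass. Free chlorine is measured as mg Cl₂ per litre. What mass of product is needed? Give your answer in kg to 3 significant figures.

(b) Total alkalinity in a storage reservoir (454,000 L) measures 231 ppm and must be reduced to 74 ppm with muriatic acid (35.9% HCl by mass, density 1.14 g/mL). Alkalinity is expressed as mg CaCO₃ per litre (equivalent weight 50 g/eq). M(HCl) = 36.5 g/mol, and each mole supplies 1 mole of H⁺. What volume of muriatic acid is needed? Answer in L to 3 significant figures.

(a) Volume: 67,500 US gal × 3.785 L/gal = 255,488 L.
(a) Chlorine deficit: 5.3 − 2.3 = 3 ppm = 3 mg/L as Cl₂.
(a) Cl₂ equivalent needed: 3 mg/L × 255,488 L = 766,500 mg = 766.5 g.
(a) Product at 60.6% available chlorine: 766.5 / 0.606 = 1265 g.

(b) Alkalinity to neutralize: (231 − 74) = 157 mg/L as CaCO₃ × 454,000 L = 71,280 g as CaCO₃.
(b) Equivalents of H⁺ required: 71,280 ÷ 50 g/eq = 1426 eq = 1426 mol HCl.
(b) Mass of HCl: 1426 × 36.5 = 52,030 g.
(b) Mass of 35.9% solution: 52,030 / 0.359 = 144,900 g.
(b) Volume: 144,900 g ÷ 1.14 g/mL = 127,100 mL.

(a) 1.26 kg; (b) 127 L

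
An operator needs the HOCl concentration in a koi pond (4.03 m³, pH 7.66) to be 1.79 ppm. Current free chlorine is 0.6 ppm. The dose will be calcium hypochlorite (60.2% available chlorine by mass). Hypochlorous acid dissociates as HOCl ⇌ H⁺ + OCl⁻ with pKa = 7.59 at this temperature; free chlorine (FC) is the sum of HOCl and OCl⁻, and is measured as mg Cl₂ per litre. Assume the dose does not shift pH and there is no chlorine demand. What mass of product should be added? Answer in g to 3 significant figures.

22.0 g

Volume: 4.03 m³ = 4,030 L.
[OCl⁻]/[HOCl] = 10^(pH − pKa) = 10^(7.66 − 7.59) = 1.175; fraction as HOCl = 1/(1 + 1.175) = 0.4598.
Free chlorine required for 1.79 ppm HOCl: 1.79 / 0.4598 = 3.893 ppm.
FC to add: 3.893 − 0.6 = 3.293 mg/L as Cl₂.
Cl₂ equivalent: 3.293 mg/L × 4,030 L = 13.27 g.
Product at 60.2% available Cl: 13.27 / 0.602 = 22.04 g.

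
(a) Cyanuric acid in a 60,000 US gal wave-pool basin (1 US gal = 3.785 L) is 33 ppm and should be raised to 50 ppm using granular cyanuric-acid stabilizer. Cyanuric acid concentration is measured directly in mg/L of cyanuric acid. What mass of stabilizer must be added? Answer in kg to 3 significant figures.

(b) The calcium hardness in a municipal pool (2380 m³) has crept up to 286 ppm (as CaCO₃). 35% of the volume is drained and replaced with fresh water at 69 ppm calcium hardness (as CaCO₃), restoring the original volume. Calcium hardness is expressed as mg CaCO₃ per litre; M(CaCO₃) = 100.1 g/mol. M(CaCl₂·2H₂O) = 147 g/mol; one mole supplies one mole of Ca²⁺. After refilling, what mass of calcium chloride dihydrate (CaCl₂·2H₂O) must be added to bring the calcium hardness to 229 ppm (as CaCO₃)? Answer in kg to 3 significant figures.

(a) Volume: 60,000 US gal × 3.785 L/gal = 227,100 L.
(a) CYA to add: (50 − 33) = 17 mg/L × 227,100 L = 3861 g cyanuric acid.

(b) Volume: 2380 m³ = 2,380,000 L.
(b) After draining 35% and refilling: 286 × 0.65 + 69 × 0.35 = 210.05 ppm.
(b) Deficit to target: 229 − 210.05 = 18.95 mg/L.
(b) As CaCO₃: 18.95 mg/L × 2,380,000 L = 45,100 g; ÷ 100.1 = 450.6 mol Ca²⁺.
(b) Mass: 450.6 × 147 = 66,230 g.

(a) 3.86 kg; (b) 66.2 kg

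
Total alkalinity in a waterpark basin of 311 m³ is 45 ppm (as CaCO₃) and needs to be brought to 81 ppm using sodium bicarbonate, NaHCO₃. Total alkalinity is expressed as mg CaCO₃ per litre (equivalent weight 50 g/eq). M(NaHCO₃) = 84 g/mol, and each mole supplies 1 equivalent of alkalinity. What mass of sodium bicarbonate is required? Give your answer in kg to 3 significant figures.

Volume: 311 m³ = 311,000 L.
Alkalinity to add: (81 − 45) = 36 mg/L as CaCO₃ × 311,000 L = 11,200 g as CaCO₃.
Equivalents: 11,200 g ÷ 50 g/eq = 223.9 eq.
NaHCO₃ supplies 1 eq per mole → 223.9 mol.
Mass: 223.9 mol × 84 g/mol = 18,810 g.

18.8 kg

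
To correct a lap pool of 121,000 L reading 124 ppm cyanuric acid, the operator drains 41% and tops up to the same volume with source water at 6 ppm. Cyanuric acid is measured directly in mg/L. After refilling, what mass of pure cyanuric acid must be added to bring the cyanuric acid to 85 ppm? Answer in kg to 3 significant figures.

After draining 41% and refilling: 124 × 0.59 + 6 × 0.41 = 75.62 ppm.
Deficit to target: 85 − 75.62 = 9.38 mg/L.
Mass: 9.38 mg/L × 121,000 L = 1135 g cyanuric acid.

1.13 kg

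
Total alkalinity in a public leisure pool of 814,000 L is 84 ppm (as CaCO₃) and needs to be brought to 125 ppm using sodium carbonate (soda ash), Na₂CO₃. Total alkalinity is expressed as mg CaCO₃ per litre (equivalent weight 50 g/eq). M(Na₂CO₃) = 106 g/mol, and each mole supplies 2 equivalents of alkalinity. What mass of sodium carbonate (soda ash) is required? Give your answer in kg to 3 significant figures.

35.4 kg

Alkalinity to add: (125 − 84) = 41 mg/L as CaCO₃ × 814,000 L = 33,370 g as CaCO₃.
Equivalents: 33,370 g ÷ 50 g/eq = 667.5 eq.
Each mole of Na₂CO₃ supplies 2 eq, so 667.5 / 2 = 333.7 mol.
Mass: 333.7 mol × 106 g/mol = 35,380 g.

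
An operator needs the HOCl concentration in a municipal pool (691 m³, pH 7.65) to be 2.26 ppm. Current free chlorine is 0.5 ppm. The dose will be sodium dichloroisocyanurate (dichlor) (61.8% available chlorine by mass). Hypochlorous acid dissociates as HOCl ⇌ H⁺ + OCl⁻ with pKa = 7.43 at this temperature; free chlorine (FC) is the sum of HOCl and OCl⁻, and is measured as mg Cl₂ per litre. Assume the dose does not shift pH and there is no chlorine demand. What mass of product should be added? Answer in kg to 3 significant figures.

6.16 kg

Volume: 691 m³ = 691,000 L.
[OCl⁻]/[HOCl] = 10^(pH − pKa) = 10^(7.65 − 7.43) = 1.66; fraction as HOCl = 1/(1 + 1.66) = 0.376.
Free chlorine required for 2.26 ppm HOCl: 2.26 / 0.376 = 6.011 ppm.
FC to add: 6.011 − 0.5 = 5.511 mg/L as Cl₂.
Cl₂ equivalent: 5.511 mg/L × 691,000 L = 3808 g.
Product at 61.8% available Cl: 3808 / 0.618 = 6162 g.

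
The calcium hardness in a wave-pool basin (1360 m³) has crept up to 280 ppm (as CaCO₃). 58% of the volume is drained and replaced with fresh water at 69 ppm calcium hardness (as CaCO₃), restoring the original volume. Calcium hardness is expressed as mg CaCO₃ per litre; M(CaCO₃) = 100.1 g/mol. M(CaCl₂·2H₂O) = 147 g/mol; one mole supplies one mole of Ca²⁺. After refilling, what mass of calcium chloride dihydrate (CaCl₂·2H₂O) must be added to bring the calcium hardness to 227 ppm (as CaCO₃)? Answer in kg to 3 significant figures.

139 kg

Volume: 1360 m³ = 1,360,000 L.
After draining 58% and refilling: 280 × 0.42 + 69 × 0.58 = 157.62 ppm.
Deficit to target: 227 − 157.62 = 69.38 mg/L.
As CaCO₃: 69.38 mg/L × 1,360,000 L = 94,360 g; ÷ 100.1 = 942.6 mol Ca²⁺.
Mass: 942.6 × 147 = 138,600 g.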